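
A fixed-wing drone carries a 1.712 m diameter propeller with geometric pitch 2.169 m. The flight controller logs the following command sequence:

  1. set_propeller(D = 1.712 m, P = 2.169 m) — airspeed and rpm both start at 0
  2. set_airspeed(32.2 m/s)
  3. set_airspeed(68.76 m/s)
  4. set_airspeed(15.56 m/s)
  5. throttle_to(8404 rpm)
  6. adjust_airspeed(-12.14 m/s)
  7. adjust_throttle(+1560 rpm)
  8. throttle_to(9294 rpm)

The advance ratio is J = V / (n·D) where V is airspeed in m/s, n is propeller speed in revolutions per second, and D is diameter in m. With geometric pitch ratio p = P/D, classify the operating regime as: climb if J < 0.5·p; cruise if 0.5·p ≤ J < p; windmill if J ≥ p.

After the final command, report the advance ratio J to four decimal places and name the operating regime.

set_propeller: D = 1.712 m, P = 2.169 m (p = P/D = 1.266939); state ← (V=0, rpm=0)
set_airspeed(32.2): V ← 32.2 m/s
set_airspeed(68.76): V ← 68.76 m/s
set_airspeed(15.56): V ← 15.56 m/s
throttle_to(8404): rpm ← 8404
adjust_airspeed(-12.14): V ← 15.56 -12.14 = 3.42 m/s
adjust_throttle(+1560): rpm ← 8404 +1560 = 9964
throttle_to(9294): rpm ← 9294
final state: V = 3.42 m/s, rpm = 9294 → n = rpm/60 = 154.900000 rev/s
J = V / (n·D) = 3.42 / (154.900000 × 1.712) = 0.012896
regime bands: climb J<0.6335 | cruise [0.6335, 1.2669) | windmill J≥1.2669
J = 0.0129 → climb

J = 0.0129, regime = climb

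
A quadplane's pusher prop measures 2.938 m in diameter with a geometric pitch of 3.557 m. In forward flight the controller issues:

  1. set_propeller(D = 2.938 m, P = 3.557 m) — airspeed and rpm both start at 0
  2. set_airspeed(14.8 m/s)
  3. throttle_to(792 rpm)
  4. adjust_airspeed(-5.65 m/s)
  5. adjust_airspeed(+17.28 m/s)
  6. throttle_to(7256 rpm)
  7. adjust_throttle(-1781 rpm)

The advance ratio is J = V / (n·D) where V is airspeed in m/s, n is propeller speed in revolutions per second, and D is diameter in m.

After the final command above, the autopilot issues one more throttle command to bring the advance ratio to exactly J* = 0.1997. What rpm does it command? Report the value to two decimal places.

set_propeller: D = 2.938 m, P = 3.557 m (p = P/D = 1.210688); state ← (V=0, rpm=0)
set_airspeed(14.8): V ← 14.8 m/s
throttle_to(792): rpm ← 792
adjust_airspeed(-5.65): V ← 14.8 -5.65 = 9.15 m/s
adjust_airspeed(+17.28): V ← 9.15 +17.28 = 26.43 m/s
throttle_to(7256): rpm ← 7256
adjust_throttle(-1781): rpm ← 7256 -1781 = 5475
final state: V = 26.43 m/s, rpm = 5475 → n = rpm/60 = 91.250000 rev/s
target J* = 0.1997; solve J* = V/(n·D) for n: n = V/(J*·D) = 26.43/(0.1997 × 2.938) = 45.047149 rev/s
rpm = 60·n = 2702.828920

rpm = 2702.83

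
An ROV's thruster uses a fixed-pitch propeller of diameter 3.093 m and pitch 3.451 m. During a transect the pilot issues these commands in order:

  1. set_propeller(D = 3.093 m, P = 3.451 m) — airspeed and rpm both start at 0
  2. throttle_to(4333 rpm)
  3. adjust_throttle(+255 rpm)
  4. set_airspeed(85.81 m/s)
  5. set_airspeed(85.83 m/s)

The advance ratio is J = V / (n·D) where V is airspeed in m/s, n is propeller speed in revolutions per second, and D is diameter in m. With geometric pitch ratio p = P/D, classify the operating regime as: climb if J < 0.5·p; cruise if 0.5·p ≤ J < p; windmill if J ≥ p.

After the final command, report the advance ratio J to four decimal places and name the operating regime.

J = 0.3629, regime = climb

set_propeller: D = 3.093 m, P = 3.451 m (p = P/D = 1.115745); state ← (V=0, rpm=0)
throttle_to(4333): rpm ← 4333
adjust_throttle(+255): rpm ← 4333 +255 = 4588
set_airspeed(85.81): V ← 85.81 m/s
set_airspeed(85.83): V ← 85.83 m/s
final state: V = 85.83 m/s, rpm = 4588 → n = rpm/60 = 76.466667 rev/s
J = V / (n·D) = 85.83 / (76.466667 × 3.093) = 0.362900
regime bands: climb J<0.5579 | cruise [0.5579, 1.1157) | windmill J≥1.1157
J = 0.3629 → climb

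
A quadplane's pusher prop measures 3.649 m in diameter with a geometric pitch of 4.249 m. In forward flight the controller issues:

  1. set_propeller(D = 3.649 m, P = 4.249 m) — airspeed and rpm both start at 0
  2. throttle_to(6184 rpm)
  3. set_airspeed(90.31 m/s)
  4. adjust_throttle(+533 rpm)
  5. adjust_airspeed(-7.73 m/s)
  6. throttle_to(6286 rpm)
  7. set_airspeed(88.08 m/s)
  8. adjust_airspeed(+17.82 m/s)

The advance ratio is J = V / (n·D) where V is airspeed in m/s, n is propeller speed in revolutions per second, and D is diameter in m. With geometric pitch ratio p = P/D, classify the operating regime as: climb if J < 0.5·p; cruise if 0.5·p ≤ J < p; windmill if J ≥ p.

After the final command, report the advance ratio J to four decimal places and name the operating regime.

J = 0.2770, regime = climb

set_propeller: D = 3.649 m, P = 4.249 m (p = P/D = 1.164429); state ← (V=0, rpm=0)
throttle_to(6184): rpm ← 6184
set_airspeed(90.31): V ← 90.31 m/s
adjust_throttle(+533): rpm ← 6184 +533 = 6717
adjust_airspeed(-7.73): V ← 90.31 -7.73 = 82.58 m/s
throttle_to(6286): rpm ← 6286
set_airspeed(88.08): V ← 88.08 m/s
adjust_airspeed(+17.82): V ← 88.08 +17.82 = 105.9 m/s
final state: V = 105.9 m/s, rpm = 6286 → n = rpm/60 = 104.766667 rev/s
J = V / (n·D) = 105.9 / (104.766667 × 3.649) = 0.277012
regime bands: climb J<0.5822 | cruise [0.5822, 1.1644) | windmill J≥1.1644
J = 0.2770 → climb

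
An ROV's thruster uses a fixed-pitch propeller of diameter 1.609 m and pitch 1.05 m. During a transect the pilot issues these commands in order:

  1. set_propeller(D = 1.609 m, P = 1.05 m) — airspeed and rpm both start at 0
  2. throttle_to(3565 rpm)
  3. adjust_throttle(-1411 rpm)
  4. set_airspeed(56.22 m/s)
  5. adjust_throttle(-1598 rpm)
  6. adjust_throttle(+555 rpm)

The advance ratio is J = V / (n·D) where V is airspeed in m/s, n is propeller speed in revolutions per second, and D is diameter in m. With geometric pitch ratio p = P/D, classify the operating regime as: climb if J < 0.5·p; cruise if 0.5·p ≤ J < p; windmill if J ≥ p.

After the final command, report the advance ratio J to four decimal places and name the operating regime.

J = 1.8870, regime = windmill

set_propeller: D = 1.609 m, P = 1.05 m (p = P/D = 0.652579); state ← (V=0, rpm=0)
throttle_to(3565): rpm ← 3565
adjust_throttle(-1411): rpm ← 3565 -1411 = 2154
set_airspeed(56.22): V ← 56.22 m/s
adjust_throttle(-1598): rpm ← 2154 -1598 = 556
adjust_throttle(+555): rpm ← 556 +555 = 1111
final state: V = 56.22 m/s, rpm = 1111 → n = rpm/60 = 18.516667 rev/s
J = V / (n·D) = 56.22 / (18.516667 × 1.609) = 1.887000
regime bands: climb J<0.3263 | cruise [0.3263, 0.6526) | windmill J≥0.6526
J = 1.8870 → windmill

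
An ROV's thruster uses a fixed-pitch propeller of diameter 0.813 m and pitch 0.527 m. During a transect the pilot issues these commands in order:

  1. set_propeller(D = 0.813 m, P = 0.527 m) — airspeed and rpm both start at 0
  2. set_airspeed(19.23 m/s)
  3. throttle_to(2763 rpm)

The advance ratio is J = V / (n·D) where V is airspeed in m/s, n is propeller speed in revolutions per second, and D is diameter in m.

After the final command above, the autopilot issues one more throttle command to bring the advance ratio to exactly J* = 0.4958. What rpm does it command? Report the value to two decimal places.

rpm = 2862.42

set_propeller: D = 0.813 m, P = 0.527 m (p = P/D = 0.648216); state ← (V=0, rpm=0)
set_airspeed(19.23): V ← 19.23 m/s
throttle_to(2763): rpm ← 2763
final state: V = 19.23 m/s, rpm = 2763 → n = rpm/60 = 46.050000 rev/s
target J* = 0.4958; solve J* = V/(n·D) for n: n = V/(J*·D) = 19.23/(0.4958 × 0.813) = 47.707012 rev/s
rpm = 60·n = 2862.420718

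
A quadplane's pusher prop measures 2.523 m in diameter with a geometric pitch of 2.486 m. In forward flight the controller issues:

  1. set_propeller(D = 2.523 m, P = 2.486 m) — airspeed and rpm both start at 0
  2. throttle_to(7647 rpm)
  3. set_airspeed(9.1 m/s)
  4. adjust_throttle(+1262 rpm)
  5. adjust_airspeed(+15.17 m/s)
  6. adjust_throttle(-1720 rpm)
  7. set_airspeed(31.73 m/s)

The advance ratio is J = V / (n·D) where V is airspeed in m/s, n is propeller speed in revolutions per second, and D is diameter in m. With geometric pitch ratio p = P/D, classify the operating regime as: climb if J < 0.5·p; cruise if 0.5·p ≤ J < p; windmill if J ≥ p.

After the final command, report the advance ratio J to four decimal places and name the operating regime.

set_propeller: D = 2.523 m, P = 2.486 m (p = P/D = 0.985335); state ← (V=0, rpm=0)
throttle_to(7647): rpm ← 7647
set_airspeed(9.1): V ← 9.1 m/s
adjust_throttle(+1262): rpm ← 7647 +1262 = 8909
adjust_airspeed(+15.17): V ← 9.1 +15.17 = 24.27 m/s
adjust_throttle(-1720): rpm ← 8909 -1720 = 7189
set_airspeed(31.73): V ← 31.73 m/s
final state: V = 31.73 m/s, rpm = 7189 → n = rpm/60 = 119.816667 rev/s
J = V / (n·D) = 31.73 / (119.816667 × 2.523) = 0.104963
regime bands: climb J<0.4927 | cruise [0.4927, 0.9853) | windmill J≥0.9853
J = 0.1050 → climb

J = 0.1050, regime = climb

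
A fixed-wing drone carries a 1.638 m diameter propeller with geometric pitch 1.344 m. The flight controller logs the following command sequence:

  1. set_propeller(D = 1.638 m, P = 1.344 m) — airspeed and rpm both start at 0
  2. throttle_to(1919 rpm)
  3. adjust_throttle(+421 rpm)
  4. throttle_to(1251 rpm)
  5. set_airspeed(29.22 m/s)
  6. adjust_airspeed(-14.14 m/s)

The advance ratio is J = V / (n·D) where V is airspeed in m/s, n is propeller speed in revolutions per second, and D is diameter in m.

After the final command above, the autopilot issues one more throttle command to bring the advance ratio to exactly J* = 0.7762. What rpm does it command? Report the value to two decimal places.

set_propeller: D = 1.638 m, P = 1.344 m (p = P/D = 0.820513); state ← (V=0, rpm=0)
throttle_to(1919): rpm ← 1919
adjust_throttle(+421): rpm ← 1919 +421 = 2340
throttle_to(1251): rpm ← 1251
set_airspeed(29.22): V ← 29.22 m/s
adjust_airspeed(-14.14): V ← 29.22 -14.14 = 15.08 m/s
final state: V = 15.08 m/s, rpm = 1251 → n = rpm/60 = 20.850000 rev/s
target J* = 0.7762; solve J* = V/(n·D) for n: n = V/(J*·D) = 15.08/(0.7762 × 1.638) = 11.860795 rev/s
rpm = 60·n = 711.647710

rpm = 711.65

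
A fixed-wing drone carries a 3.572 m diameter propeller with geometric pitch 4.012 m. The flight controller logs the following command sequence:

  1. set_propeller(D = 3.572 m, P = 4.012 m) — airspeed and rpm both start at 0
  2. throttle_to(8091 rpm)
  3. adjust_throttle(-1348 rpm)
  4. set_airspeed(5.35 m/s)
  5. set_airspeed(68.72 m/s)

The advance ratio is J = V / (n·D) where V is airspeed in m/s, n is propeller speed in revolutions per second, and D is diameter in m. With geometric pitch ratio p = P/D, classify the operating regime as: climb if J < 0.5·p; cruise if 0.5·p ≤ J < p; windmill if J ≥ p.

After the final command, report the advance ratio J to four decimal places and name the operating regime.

J = 0.1712, regime = climb

set_propeller: D = 3.572 m, P = 4.012 m (p = P/D = 1.123180); state ← (V=0, rpm=0)
throttle_to(8091): rpm ← 8091
adjust_throttle(-1348): rpm ← 8091 -1348 = 6743
set_airspeed(5.35): V ← 5.35 m/s
set_airspeed(68.72): V ← 68.72 m/s
final state: V = 68.72 m/s, rpm = 6743 → n = rpm/60 = 112.383333 rev/s
J = V / (n·D) = 68.72 / (112.383333 × 3.572) = 0.171187
regime bands: climb J<0.5616 | cruise [0.5616, 1.1232) | windmill J≥1.1232
J = 0.1712 → climb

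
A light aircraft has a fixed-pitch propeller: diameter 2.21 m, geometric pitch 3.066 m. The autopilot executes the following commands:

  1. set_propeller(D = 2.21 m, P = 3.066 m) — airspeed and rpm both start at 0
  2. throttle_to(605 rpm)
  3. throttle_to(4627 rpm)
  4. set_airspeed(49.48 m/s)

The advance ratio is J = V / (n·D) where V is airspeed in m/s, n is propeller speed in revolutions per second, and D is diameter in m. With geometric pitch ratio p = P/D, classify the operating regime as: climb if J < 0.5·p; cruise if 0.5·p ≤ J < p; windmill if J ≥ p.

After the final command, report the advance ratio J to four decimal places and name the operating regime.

J = 0.2903, regime = climb

set_propeller: D = 2.21 m, P = 3.066 m (p = P/D = 1.387330); state ← (V=0, rpm=0)
throttle_to(605): rpm ← 605
throttle_to(4627): rpm ← 4627
set_airspeed(49.48): V ← 49.48 m/s
final state: V = 49.48 m/s, rpm = 4627 → n = rpm/60 = 77.116667 rev/s
J = V / (n·D) = 49.48 / (77.116667 × 2.21) = 0.290328
regime bands: climb J<0.6937 | cruise [0.6937, 1.3873) | windmill J≥1.3873
J = 0.2903 → climb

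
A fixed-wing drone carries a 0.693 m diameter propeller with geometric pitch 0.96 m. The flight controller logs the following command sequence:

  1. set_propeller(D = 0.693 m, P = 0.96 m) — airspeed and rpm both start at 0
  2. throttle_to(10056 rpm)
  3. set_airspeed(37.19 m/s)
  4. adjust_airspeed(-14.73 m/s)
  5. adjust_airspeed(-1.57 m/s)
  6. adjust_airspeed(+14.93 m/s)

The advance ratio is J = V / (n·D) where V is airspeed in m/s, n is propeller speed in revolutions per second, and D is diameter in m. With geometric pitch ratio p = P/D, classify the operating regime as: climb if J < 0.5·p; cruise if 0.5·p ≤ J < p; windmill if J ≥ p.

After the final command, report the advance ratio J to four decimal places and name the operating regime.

J = 0.3084, regime = climb

set_propeller: D = 0.693 m, P = 0.96 m (p = P/D = 1.385281); state ← (V=0, rpm=0)
throttle_to(10056): rpm ← 10056
set_airspeed(37.19): V ← 37.19 m/s
adjust_airspeed(-14.73): V ← 37.19 -14.73 = 22.46 m/s
adjust_airspeed(-1.57): V ← 22.46 -1.57 = 20.89 m/s
adjust_airspeed(+14.93): V ← 20.89 +14.93 = 35.82 m/s
final state: V = 35.82 m/s, rpm = 10056 → n = rpm/60 = 167.600000 rev/s
J = V / (n·D) = 35.82 / (167.600000 × 0.693) = 0.308403
regime bands: climb J<0.6926 | cruise [0.6926, 1.3853) | windmill J≥1.3853
J = 0.3084 → climb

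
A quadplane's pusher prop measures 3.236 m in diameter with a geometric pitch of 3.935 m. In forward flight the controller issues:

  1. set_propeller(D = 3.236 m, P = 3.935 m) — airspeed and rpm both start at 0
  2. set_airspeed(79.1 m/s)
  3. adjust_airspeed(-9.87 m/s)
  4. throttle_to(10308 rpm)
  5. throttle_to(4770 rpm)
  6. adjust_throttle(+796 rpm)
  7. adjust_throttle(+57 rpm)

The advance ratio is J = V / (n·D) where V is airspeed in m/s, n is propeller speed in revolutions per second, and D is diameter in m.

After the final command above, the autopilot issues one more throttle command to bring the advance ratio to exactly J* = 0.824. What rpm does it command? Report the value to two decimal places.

rpm = 1557.79

set_propeller: D = 3.236 m, P = 3.935 m (p = P/D = 1.216007); state ← (V=0, rpm=0)
set_airspeed(79.1): V ← 79.1 m/s
adjust_airspeed(-9.87): V ← 79.1 -9.87 = 69.23 m/s
throttle_to(10308): rpm ← 10308
throttle_to(4770): rpm ← 4770
adjust_throttle(+796): rpm ← 4770 +796 = 5566
adjust_throttle(+57): rpm ← 5566 +57 = 5623
final state: V = 69.23 m/s, rpm = 5623 → n = rpm/60 = 93.716667 rev/s
target J* = 0.824; solve J* = V/(n·D) for n: n = V/(J*·D) = 69.23/(0.824 × 3.236) = 25.963223 rev/s
rpm = 60·n = 1557.793392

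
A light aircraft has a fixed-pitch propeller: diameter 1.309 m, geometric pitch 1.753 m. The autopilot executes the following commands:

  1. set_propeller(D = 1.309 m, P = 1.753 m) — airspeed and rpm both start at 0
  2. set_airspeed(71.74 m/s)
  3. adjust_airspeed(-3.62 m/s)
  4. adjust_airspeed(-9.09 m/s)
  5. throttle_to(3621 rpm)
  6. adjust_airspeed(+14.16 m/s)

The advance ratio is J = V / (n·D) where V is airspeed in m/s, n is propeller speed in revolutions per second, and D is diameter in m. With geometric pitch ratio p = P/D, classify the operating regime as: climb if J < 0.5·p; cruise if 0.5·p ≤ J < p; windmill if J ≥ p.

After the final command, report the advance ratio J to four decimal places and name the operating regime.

J = 0.9265, regime = cruise

set_propeller: D = 1.309 m, P = 1.753 m (p = P/D = 1.339190); state ← (V=0, rpm=0)
set_airspeed(71.74): V ← 71.74 m/s
adjust_airspeed(-3.62): V ← 71.74 -3.62 = 68.12 m/s
adjust_airspeed(-9.09): V ← 68.12 -9.09 = 59.03 m/s
throttle_to(3621): rpm ← 3621
adjust_airspeed(+14.16): V ← 59.03 +14.16 = 73.19 m/s
final state: V = 73.19 m/s, rpm = 3621 → n = rpm/60 = 60.350000 rev/s
J = V / (n·D) = 73.19 / (60.350000 × 1.309) = 0.926477
regime bands: climb J<0.6696 | cruise [0.6696, 1.3392) | windmill J≥1.3392
J = 0.9265 → cruise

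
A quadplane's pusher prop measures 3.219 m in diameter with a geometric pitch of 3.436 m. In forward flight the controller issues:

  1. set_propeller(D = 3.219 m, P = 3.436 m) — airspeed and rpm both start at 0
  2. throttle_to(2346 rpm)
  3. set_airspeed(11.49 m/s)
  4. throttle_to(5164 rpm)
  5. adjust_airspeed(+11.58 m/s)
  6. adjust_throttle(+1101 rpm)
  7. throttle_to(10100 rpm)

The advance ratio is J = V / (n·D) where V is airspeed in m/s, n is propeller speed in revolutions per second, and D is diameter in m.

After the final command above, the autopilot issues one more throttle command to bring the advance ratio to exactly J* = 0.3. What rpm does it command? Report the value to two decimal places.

rpm = 1433.36

set_propeller: D = 3.219 m, P = 3.436 m (p = P/D = 1.067412); state ← (V=0, rpm=0)
throttle_to(2346): rpm ← 2346
set_airspeed(11.49): V ← 11.49 m/s
throttle_to(5164): rpm ← 5164
adjust_airspeed(+11.58): V ← 11.49 +11.58 = 23.07 m/s
adjust_throttle(+1101): rpm ← 5164 +1101 = 6265
throttle_to(10100): rpm ← 10100
final state: V = 23.07 m/s, rpm = 10100 → n = rpm/60 = 168.333333 rev/s
target J* = 0.3; solve J* = V/(n·D) for n: n = V/(J*·D) = 23.07/(0.3 × 3.219) = 23.889407 rev/s
rpm = 60·n = 1433.364399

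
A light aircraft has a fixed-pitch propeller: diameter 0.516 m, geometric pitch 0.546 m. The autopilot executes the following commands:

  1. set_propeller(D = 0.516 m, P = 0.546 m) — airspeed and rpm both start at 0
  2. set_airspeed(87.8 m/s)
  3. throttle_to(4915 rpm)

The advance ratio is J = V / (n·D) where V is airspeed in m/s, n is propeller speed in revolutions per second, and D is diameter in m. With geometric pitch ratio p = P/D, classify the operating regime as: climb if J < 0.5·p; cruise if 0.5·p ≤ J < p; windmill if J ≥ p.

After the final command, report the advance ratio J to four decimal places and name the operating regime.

J = 2.0772, regime = windmill

set_propeller: D = 0.516 m, P = 0.546 m (p = P/D = 1.058140); state ← (V=0, rpm=0)
set_airspeed(87.8): V ← 87.8 m/s
throttle_to(4915): rpm ← 4915
final state: V = 87.8 m/s, rpm = 4915 → n = rpm/60 = 81.916667 rev/s
J = V / (n·D) = 87.8 / (81.916667 × 0.516) = 2.077172
regime bands: climb J<0.5291 | cruise [0.5291, 1.0581) | windmill J≥1.0581
J = 2.0772 → windmill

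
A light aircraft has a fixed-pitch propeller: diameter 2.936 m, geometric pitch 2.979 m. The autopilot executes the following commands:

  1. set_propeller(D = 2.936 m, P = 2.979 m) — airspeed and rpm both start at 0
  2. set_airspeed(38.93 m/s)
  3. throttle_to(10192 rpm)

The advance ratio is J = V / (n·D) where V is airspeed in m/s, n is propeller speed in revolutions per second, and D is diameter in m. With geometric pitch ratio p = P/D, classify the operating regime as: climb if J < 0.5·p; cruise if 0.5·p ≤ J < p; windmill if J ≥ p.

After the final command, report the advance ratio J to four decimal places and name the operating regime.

J = 0.0781, regime = climb

set_propeller: D = 2.936 m, P = 2.979 m (p = P/D = 1.014646); state ← (V=0, rpm=0)
set_airspeed(38.93): V ← 38.93 m/s
throttle_to(10192): rpm ← 10192
final state: V = 38.93 m/s, rpm = 10192 → n = rpm/60 = 169.866667 rev/s
J = V / (n·D) = 38.93 / (169.866667 × 2.936) = 0.078058
regime bands: climb J<0.5073 | cruise [0.5073, 1.0146) | windmill J≥1.0146
J = 0.0781 → climb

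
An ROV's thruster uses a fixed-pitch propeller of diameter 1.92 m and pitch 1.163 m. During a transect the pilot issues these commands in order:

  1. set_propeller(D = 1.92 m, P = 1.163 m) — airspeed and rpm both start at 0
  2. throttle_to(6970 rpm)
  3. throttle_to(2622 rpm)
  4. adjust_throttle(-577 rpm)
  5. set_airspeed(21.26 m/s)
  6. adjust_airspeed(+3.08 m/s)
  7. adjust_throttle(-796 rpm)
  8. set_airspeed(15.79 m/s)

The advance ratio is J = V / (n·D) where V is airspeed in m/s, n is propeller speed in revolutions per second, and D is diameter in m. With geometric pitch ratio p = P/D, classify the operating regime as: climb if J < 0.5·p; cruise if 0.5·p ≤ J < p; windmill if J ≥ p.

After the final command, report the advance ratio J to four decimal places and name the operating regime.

J = 0.3951, regime = cruise

set_propeller: D = 1.92 m, P = 1.163 m (p = P/D = 0.605729); state ← (V=0, rpm=0)
throttle_to(6970): rpm ← 6970
throttle_to(2622): rpm ← 2622
adjust_throttle(-577): rpm ← 2622 -577 = 2045
set_airspeed(21.26): V ← 21.26 m/s
adjust_airspeed(+3.08): V ← 21.26 +3.08 = 24.34 m/s
adjust_throttle(-796): rpm ← 2045 -796 = 1249
set_airspeed(15.79): V ← 15.79 m/s
final state: V = 15.79 m/s, rpm = 1249 → n = rpm/60 = 20.816667 rev/s
J = V / (n·D) = 15.79 / (20.816667 × 1.92) = 0.395066
regime bands: climb J<0.3029 | cruise [0.3029, 0.6057) | windmill J≥0.6057
J = 0.3951 → cruise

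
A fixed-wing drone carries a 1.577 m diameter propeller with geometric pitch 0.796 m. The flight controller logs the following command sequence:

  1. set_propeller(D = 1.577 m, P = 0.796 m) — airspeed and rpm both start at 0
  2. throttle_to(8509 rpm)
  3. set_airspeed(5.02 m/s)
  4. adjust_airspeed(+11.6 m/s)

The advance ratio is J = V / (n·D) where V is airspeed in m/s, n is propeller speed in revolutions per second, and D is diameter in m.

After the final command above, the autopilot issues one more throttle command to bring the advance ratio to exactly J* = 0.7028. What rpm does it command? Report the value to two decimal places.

rpm = 899.74

set_propeller: D = 1.577 m, P = 0.796 m (p = P/D = 0.504756); state ← (V=0, rpm=0)
throttle_to(8509): rpm ← 8509
set_airspeed(5.02): V ← 5.02 m/s
adjust_airspeed(+11.6): V ← 5.02 +11.6 = 16.62 m/s
final state: V = 16.62 m/s, rpm = 8509 → n = rpm/60 = 141.816667 rev/s
target J* = 0.7028; solve J* = V/(n·D) for n: n = V/(J*·D) = 16.62/(0.7028 × 1.577) = 14.995729 rev/s
rpm = 60·n = 899.743719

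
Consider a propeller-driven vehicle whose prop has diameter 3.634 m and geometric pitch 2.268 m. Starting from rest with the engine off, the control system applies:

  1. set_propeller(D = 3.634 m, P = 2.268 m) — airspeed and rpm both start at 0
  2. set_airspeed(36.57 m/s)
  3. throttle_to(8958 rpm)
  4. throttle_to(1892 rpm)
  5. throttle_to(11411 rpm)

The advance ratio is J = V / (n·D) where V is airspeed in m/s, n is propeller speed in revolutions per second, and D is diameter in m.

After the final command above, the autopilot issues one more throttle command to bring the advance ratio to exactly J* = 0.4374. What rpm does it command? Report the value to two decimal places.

set_propeller: D = 3.634 m, P = 2.268 m (p = P/D = 0.624106); state ← (V=0, rpm=0)
set_airspeed(36.57): V ← 36.57 m/s
throttle_to(8958): rpm ← 8958
throttle_to(1892): rpm ← 1892
throttle_to(11411): rpm ← 11411
final state: V = 36.57 m/s, rpm = 11411 → n = rpm/60 = 190.183333 rev/s
target J* = 0.4374; solve J* = V/(n·D) for n: n = V/(J*·D) = 36.57/(0.4374 × 3.634) = 23.007067 rev/s
rpm = 60·n = 1380.424025

rpm = 1380.42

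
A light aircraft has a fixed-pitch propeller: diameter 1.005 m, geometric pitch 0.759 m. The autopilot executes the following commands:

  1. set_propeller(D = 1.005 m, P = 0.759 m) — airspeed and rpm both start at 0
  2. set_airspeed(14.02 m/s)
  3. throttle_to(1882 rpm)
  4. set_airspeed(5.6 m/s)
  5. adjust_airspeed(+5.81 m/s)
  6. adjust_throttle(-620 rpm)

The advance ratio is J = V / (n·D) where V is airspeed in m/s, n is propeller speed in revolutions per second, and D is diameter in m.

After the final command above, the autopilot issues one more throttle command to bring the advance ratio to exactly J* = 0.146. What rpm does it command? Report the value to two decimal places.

set_propeller: D = 1.005 m, P = 0.759 m (p = P/D = 0.755224); state ← (V=0, rpm=0)
set_airspeed(14.02): V ← 14.02 m/s
throttle_to(1882): rpm ← 1882
set_airspeed(5.6): V ← 5.6 m/s
adjust_airspeed(+5.81): V ← 5.6 +5.81 = 11.41 m/s
adjust_throttle(-620): rpm ← 1882 -620 = 1262
final state: V = 11.41 m/s, rpm = 1262 → n = rpm/60 = 21.033333 rev/s
target J* = 0.146; solve J* = V/(n·D) for n: n = V/(J*·D) = 11.41/(0.146 × 1.005) = 77.761876 rev/s
rpm = 60·n = 4665.712533

rpm = 4665.71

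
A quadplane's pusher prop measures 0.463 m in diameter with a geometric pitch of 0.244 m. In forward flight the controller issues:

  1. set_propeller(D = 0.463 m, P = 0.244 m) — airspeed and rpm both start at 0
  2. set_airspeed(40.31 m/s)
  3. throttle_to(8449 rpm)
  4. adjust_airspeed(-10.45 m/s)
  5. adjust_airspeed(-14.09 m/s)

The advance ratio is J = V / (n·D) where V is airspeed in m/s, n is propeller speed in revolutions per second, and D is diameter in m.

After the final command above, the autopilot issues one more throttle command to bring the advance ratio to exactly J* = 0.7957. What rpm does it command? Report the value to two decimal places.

rpm = 2568.34

set_propeller: D = 0.463 m, P = 0.244 m (p = P/D = 0.526998); state ← (V=0, rpm=0)
set_airspeed(40.31): V ← 40.31 m/s
throttle_to(8449): rpm ← 8449
adjust_airspeed(-10.45): V ← 40.31 -10.45 = 29.86 m/s
adjust_airspeed(-14.09): V ← 29.86 -14.09 = 15.77 m/s
final state: V = 15.77 m/s, rpm = 8449 → n = rpm/60 = 140.816667 rev/s
target J* = 0.7957; solve J* = V/(n·D) for n: n = V/(J*·D) = 15.77/(0.7957 × 0.463) = 42.805674 rev/s
rpm = 60·n = 2568.340467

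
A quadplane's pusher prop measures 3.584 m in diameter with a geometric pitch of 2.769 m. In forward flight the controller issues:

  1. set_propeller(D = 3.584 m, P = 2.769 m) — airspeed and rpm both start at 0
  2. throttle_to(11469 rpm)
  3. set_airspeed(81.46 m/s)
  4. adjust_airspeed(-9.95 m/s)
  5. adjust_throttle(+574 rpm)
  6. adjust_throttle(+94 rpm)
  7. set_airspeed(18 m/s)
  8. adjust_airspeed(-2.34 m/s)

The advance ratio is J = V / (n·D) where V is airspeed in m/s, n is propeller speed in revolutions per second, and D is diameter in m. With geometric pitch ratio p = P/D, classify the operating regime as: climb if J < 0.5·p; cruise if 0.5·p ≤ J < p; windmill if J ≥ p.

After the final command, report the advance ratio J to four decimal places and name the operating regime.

J = 0.0216, regime = climb

set_propeller: D = 3.584 m, P = 2.769 m (p = P/D = 0.772600); state ← (V=0, rpm=0)
throttle_to(11469): rpm ← 11469
set_airspeed(81.46): V ← 81.46 m/s
adjust_airspeed(-9.95): V ← 81.46 -9.95 = 71.51 m/s
adjust_throttle(+574): rpm ← 11469 +574 = 12043
adjust_throttle(+94): rpm ← 12043 +94 = 12137
set_airspeed(18): V ← 18 m/s
adjust_airspeed(-2.34): V ← 18 -2.34 = 15.66 m/s
final state: V = 15.66 m/s, rpm = 12137 → n = rpm/60 = 202.283333 rev/s
J = V / (n·D) = 15.66 / (202.283333 × 3.584) = 0.021600
regime bands: climb J<0.3863 | cruise [0.3863, 0.7726) | windmill J≥0.7726
J = 0.0216 → climb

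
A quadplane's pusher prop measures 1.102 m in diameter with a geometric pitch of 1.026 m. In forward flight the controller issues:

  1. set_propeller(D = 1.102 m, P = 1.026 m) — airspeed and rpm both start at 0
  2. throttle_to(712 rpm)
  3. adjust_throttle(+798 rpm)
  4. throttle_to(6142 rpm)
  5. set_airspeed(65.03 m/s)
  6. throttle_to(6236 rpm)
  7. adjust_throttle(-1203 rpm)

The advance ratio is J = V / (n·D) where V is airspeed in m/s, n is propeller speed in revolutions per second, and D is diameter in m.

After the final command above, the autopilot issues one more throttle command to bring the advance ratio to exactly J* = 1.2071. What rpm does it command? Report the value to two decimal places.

set_propeller: D = 1.102 m, P = 1.026 m (p = P/D = 0.931034); state ← (V=0, rpm=0)
throttle_to(712): rpm ← 712
adjust_throttle(+798): rpm ← 712 +798 = 1510
throttle_to(6142): rpm ← 6142
set_airspeed(65.03): V ← 65.03 m/s
throttle_to(6236): rpm ← 6236
adjust_throttle(-1203): rpm ← 6236 -1203 = 5033
final state: V = 65.03 m/s, rpm = 5033 → n = rpm/60 = 83.883333 rev/s
target J* = 1.2071; solve J* = V/(n·D) for n: n = V/(J*·D) = 65.03/(1.2071 × 1.102) = 48.886496 rev/s
rpm = 60·n = 2933.189759

rpm = 2933.19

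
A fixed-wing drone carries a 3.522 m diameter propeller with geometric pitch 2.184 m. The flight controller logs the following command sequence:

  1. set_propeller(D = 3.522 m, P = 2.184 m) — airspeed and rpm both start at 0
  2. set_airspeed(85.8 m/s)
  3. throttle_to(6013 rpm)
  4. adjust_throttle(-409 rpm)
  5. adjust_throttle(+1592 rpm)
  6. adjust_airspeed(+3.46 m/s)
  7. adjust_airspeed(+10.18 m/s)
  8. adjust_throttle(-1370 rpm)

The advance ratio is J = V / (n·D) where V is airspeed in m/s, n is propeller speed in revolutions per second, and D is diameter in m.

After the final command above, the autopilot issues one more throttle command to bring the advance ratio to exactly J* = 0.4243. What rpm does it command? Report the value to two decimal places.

rpm = 3992.55

set_propeller: D = 3.522 m, P = 2.184 m (p = P/D = 0.620102); state ← (V=0, rpm=0)
set_airspeed(85.8): V ← 85.8 m/s
throttle_to(6013): rpm ← 6013
adjust_throttle(-409): rpm ← 6013 -409 = 5604
adjust_throttle(+1592): rpm ← 5604 +1592 = 7196
adjust_airspeed(+3.46): V ← 85.8 +3.46 = 89.26 m/s
adjust_airspeed(+10.18): V ← 89.26 +10.18 = 99.44 m/s
adjust_throttle(-1370): rpm ← 7196 -1370 = 5826
final state: V = 99.44 m/s, rpm = 5826 → n = rpm/60 = 97.100000 rev/s
target J* = 0.4243; solve J* = V/(n·D) for n: n = V/(J*·D) = 99.44/(0.4243 × 3.522) = 66.542442 rev/s
rpm = 60·n = 3992.546497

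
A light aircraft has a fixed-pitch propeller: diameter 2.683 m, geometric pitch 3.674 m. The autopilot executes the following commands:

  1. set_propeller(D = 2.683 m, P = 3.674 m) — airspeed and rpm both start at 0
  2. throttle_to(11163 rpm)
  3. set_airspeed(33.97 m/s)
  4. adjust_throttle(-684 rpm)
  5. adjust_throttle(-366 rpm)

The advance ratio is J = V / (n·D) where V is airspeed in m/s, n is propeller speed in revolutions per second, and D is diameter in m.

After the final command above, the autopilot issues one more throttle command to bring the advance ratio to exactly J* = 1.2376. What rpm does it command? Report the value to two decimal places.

rpm = 613.83

set_propeller: D = 2.683 m, P = 3.674 m (p = P/D = 1.369363); state ← (V=0, rpm=0)
throttle_to(11163): rpm ← 11163
set_airspeed(33.97): V ← 33.97 m/s
adjust_throttle(-684): rpm ← 11163 -684 = 10479
adjust_throttle(-366): rpm ← 10479 -366 = 10113
final state: V = 33.97 m/s, rpm = 10113 → n = rpm/60 = 168.550000 rev/s
target J* = 1.2376; solve J* = V/(n·D) for n: n = V/(J*·D) = 33.97/(1.2376 × 2.683) = 10.230446 rev/s
rpm = 60·n = 613.826769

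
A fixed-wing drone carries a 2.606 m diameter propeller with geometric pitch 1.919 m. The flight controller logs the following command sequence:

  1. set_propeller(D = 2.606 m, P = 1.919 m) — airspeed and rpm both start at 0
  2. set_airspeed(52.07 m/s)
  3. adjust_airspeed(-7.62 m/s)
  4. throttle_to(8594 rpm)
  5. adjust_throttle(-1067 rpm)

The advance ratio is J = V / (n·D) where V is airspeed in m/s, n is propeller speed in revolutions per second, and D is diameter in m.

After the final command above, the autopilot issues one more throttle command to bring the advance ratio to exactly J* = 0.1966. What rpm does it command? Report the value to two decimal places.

set_propeller: D = 2.606 m, P = 1.919 m (p = P/D = 0.736378); state ← (V=0, rpm=0)
set_airspeed(52.07): V ← 52.07 m/s
adjust_airspeed(-7.62): V ← 52.07 -7.62 = 44.45 m/s
throttle_to(8594): rpm ← 8594
adjust_throttle(-1067): rpm ← 8594 -1067 = 7527
final state: V = 44.45 m/s, rpm = 7527 → n = rpm/60 = 125.450000 rev/s
target J* = 0.1966; solve J* = V/(n·D) for n: n = V/(J*·D) = 44.45/(0.1966 × 2.606) = 86.758861 rev/s
rpm = 60·n = 5205.531643

rpm = 5205.53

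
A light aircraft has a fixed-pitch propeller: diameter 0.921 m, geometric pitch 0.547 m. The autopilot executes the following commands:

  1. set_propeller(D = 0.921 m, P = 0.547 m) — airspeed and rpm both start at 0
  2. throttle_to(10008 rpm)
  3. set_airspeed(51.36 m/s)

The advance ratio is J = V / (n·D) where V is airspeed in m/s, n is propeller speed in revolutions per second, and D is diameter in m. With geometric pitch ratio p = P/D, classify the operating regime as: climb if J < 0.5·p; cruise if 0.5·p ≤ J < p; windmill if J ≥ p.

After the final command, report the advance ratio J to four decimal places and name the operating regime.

J = 0.3343, regime = cruise

set_propeller: D = 0.921 m, P = 0.547 m (p = P/D = 0.593920); state ← (V=0, rpm=0)
throttle_to(10008): rpm ← 10008
set_airspeed(51.36): V ← 51.36 m/s
final state: V = 51.36 m/s, rpm = 10008 → n = rpm/60 = 166.800000 rev/s
J = V / (n·D) = 51.36 / (166.800000 × 0.921) = 0.334325
regime bands: climb J<0.2970 | cruise [0.2970, 0.5939) | windmill J≥0.5939
J = 0.3343 → cruise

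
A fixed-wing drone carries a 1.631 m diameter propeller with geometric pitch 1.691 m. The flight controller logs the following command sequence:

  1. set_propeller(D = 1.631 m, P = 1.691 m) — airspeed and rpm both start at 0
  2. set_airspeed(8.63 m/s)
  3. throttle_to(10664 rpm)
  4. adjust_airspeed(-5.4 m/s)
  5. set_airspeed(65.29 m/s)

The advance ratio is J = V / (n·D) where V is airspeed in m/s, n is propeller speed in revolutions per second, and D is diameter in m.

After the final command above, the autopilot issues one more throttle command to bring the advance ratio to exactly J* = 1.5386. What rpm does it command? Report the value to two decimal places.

set_propeller: D = 1.631 m, P = 1.691 m (p = P/D = 1.036787); state ← (V=0, rpm=0)
set_airspeed(8.63): V ← 8.63 m/s
throttle_to(10664): rpm ← 10664
adjust_airspeed(-5.4): V ← 8.63 -5.4 = 3.23 m/s
set_airspeed(65.29): V ← 65.29 m/s
final state: V = 65.29 m/s, rpm = 10664 → n = rpm/60 = 177.733333 rev/s
target J* = 1.5386; solve J* = V/(n·D) for n: n = V/(J*·D) = 65.29/(1.5386 × 1.631) = 26.017585 rev/s
rpm = 60·n = 1561.055091

rpm = 1561.06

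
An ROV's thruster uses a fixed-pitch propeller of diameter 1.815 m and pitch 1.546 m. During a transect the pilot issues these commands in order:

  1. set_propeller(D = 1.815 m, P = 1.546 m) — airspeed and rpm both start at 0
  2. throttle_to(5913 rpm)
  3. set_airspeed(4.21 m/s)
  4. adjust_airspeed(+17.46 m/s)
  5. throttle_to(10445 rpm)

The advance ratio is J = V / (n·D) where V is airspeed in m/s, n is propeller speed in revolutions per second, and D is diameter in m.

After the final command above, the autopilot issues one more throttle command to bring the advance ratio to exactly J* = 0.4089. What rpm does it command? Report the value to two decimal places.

rpm = 1751.93

set_propeller: D = 1.815 m, P = 1.546 m (p = P/D = 0.851791); state ← (V=0, rpm=0)
throttle_to(5913): rpm ← 5913
set_airspeed(4.21): V ← 4.21 m/s
adjust_airspeed(+17.46): V ← 4.21 +17.46 = 21.67 m/s
throttle_to(10445): rpm ← 10445
final state: V = 21.67 m/s, rpm = 10445 → n = rpm/60 = 174.083333 rev/s
target J* = 0.4089; solve J* = V/(n·D) for n: n = V/(J*·D) = 21.67/(0.4089 × 1.815) = 29.198811 rev/s
rpm = 60·n = 1751.928678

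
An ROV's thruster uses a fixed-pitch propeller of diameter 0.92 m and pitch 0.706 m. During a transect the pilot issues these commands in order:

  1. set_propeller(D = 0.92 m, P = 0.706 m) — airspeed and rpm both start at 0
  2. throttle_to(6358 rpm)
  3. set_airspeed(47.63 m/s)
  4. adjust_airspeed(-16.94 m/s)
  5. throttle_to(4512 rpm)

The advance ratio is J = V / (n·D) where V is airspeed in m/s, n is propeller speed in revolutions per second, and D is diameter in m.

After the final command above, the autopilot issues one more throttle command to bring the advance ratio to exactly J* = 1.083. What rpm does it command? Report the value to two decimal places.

set_propeller: D = 0.92 m, P = 0.706 m (p = P/D = 0.767391); state ← (V=0, rpm=0)
throttle_to(6358): rpm ← 6358
set_airspeed(47.63): V ← 47.63 m/s
adjust_airspeed(-16.94): V ← 47.63 -16.94 = 30.69 m/s
throttle_to(4512): rpm ← 4512
final state: V = 30.69 m/s, rpm = 4512 → n = rpm/60 = 75.200000 rev/s
target J* = 1.083; solve J* = V/(n·D) for n: n = V/(J*·D) = 30.69/(1.083 × 0.92) = 30.802120 rev/s
rpm = 60·n = 1848.127183

rpm = 1848.13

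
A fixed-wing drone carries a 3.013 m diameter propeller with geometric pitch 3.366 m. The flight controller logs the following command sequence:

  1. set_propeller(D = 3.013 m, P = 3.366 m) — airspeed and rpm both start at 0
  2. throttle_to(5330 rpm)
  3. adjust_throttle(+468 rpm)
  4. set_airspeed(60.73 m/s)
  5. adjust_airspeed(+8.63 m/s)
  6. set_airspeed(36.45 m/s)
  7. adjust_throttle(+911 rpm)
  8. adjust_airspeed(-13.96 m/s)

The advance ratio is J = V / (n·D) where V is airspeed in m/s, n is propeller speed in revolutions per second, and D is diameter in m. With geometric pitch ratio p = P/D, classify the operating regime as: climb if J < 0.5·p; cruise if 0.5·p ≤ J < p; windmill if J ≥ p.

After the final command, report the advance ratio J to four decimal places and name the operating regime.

J = 0.0668, regime = climb

set_propeller: D = 3.013 m, P = 3.366 m (p = P/D = 1.117159); state ← (V=0, rpm=0)
throttle_to(5330): rpm ← 5330
adjust_throttle(+468): rpm ← 5330 +468 = 5798
set_airspeed(60.73): V ← 60.73 m/s
adjust_airspeed(+8.63): V ← 60.73 +8.63 = 69.36 m/s
set_airspeed(36.45): V ← 36.45 m/s
adjust_throttle(+911): rpm ← 5798 +911 = 6709
adjust_airspeed(-13.96): V ← 36.45 -13.96 = 22.49 m/s
final state: V = 22.49 m/s, rpm = 6709 → n = rpm/60 = 111.816667 rev/s
J = V / (n·D) = 22.49 / (111.816667 × 3.013) = 0.066755
regime bands: climb J<0.5586 | cruise [0.5586, 1.1172) | windmill J≥1.1172
J = 0.0668 → climb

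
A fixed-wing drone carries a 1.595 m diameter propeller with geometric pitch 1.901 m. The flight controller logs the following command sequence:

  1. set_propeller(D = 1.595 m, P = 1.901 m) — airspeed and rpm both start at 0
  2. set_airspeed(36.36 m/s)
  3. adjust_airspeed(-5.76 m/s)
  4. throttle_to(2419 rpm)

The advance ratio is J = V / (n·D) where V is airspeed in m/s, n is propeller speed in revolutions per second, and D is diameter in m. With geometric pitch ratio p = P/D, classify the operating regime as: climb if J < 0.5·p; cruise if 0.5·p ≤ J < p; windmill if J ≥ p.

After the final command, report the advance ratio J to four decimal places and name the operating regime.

set_propeller: D = 1.595 m, P = 1.901 m (p = P/D = 1.191850); state ← (V=0, rpm=0)
set_airspeed(36.36): V ← 36.36 m/s
adjust_airspeed(-5.76): V ← 36.36 -5.76 = 30.6 m/s
throttle_to(2419): rpm ← 2419
final state: V = 30.6 m/s, rpm = 2419 → n = rpm/60 = 40.316667 rev/s
J = V / (n·D) = 30.6 / (40.316667 × 1.595) = 0.475857
regime bands: climb J<0.5959 | cruise [0.5959, 1.1918) | windmill J≥1.1918
J = 0.4759 → climb

J = 0.4759, regime = climb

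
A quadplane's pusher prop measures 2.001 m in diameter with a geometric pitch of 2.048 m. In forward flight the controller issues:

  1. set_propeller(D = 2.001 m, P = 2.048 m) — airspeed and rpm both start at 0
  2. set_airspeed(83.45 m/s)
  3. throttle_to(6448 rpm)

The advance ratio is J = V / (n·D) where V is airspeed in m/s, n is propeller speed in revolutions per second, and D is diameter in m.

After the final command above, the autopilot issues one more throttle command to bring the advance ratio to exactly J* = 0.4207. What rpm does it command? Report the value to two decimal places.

set_propeller: D = 2.001 m, P = 2.048 m (p = P/D = 1.023488); state ← (V=0, rpm=0)
set_airspeed(83.45): V ← 83.45 m/s
throttle_to(6448): rpm ← 6448
final state: V = 83.45 m/s, rpm = 6448 → n = rpm/60 = 107.466667 rev/s
target J* = 0.4207; solve J* = V/(n·D) for n: n = V/(J*·D) = 83.45/(0.4207 × 2.001) = 99.130373 rev/s
rpm = 60·n = 5947.822381

rpm = 5947.82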